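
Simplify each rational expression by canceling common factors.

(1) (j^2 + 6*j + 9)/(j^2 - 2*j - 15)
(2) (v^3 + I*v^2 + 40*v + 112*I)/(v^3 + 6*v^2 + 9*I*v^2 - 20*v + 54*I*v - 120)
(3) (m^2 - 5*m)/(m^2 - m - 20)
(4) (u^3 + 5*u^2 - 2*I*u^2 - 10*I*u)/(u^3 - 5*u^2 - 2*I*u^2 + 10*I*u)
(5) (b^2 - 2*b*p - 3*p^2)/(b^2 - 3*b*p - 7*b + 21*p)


(1) = (j + 3)/(j - 5)
(2) = (v^2 - 3*I*v + 28)/(v^2 + v*(6 + 5*I) + 30*I)
(3) = m/(m + 4)
(4) = (u + 5)/(u - 5)
(5) = (b + p)/(b - 7)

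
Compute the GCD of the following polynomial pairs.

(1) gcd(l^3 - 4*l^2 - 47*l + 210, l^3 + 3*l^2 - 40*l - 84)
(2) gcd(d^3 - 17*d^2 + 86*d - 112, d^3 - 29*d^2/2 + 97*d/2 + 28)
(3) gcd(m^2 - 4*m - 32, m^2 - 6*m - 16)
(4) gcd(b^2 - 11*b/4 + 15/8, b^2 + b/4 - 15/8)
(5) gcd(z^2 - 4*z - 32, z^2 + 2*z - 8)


(1) = gcd((l - 6)*(l - 5)*(l + 7), (l - 6)*(l + 2)*(l + 7)) = l^2 + l - 42
(2) = d^2 - 15*d + 56
(3) = gcd((m - 8)*(m + 4), (m - 8)*(m + 2)) = m - 8
(4) = b - 5/4
(5) = gcd((z - 8)*(z + 4), (z - 2)*(z + 4)) = z + 4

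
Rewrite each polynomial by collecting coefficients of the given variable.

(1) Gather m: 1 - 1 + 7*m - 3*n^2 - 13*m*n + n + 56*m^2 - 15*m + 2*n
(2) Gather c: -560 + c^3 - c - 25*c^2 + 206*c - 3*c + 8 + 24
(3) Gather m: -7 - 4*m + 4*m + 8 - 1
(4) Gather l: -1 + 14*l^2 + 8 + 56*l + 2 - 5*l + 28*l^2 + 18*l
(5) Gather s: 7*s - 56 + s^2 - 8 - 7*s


(1) = 56*m^2 + m*(-13*n - 8) - 3*n^2 + 3*n
(2) = c^3 - 25*c^2 + 202*c - 528
(3) = 0
(4) = 42*l^2 + 69*l + 9
(5) = s^2 - 64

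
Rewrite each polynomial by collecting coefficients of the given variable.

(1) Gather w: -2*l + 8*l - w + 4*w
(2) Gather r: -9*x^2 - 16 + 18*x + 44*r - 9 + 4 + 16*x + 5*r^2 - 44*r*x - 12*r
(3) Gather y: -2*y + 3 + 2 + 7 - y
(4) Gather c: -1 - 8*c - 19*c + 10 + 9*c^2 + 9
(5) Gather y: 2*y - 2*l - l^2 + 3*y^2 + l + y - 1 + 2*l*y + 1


(1) = 6*l + 3*w
(2) = 5*r^2 + r*(32 - 44*x) - 9*x^2 + 34*x - 21
(3) = 12 - 3*y
(4) = 9*c^2 - 27*c + 18
(5) = -l^2 - l + 3*y^2 + y*(2*l + 3)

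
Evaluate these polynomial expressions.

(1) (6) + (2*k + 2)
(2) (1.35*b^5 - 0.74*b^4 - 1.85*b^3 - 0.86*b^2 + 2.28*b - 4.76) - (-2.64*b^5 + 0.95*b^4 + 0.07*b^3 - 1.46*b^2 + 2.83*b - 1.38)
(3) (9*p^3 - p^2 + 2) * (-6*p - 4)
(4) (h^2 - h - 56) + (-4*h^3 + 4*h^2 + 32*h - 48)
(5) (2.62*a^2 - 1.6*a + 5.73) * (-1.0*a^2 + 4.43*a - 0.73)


(1) = 2*k + 8
(2) = 3.99*b^5 - 1.69*b^4 - 1.92*b^3 + 0.6*b^2 - 0.55*b - 3.38
(3) = -54*p^4 - 30*p^3 + 4*p^2 - 12*p - 8
(4) = -4*h^3 + 5*h^2 + 31*h - 104
(5) = -2.62*a^4 + 13.2066*a^3 - 14.7306*a^2 + 26.5519*a - 4.1829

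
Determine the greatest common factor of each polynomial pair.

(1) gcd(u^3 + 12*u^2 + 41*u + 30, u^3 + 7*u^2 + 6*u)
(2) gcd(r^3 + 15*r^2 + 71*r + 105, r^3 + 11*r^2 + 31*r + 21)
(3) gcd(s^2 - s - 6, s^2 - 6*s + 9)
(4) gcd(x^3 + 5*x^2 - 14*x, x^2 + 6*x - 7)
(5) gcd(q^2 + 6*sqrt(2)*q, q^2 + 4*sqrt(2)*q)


(1) = gcd((u + 1)*(u + 5)*(u + 6), u*(u + 1)*(u + 6)) = u^2 + 7*u + 6
(2) = r^2 + 10*r + 21
(3) = gcd((s - 3)*(s + 2), (s - 3)^2) = s - 3
(4) = x + 7
(5) = q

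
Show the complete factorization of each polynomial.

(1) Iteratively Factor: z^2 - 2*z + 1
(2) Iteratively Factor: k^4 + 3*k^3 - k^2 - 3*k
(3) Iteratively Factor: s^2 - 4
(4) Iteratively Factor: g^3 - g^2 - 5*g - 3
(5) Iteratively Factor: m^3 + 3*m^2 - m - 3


(1) = (z - 1)*(z - 1)
(2) = (k)*(k^3 + 3*k^2 - k - 3) = k*(k - 1)*(k^2 + 4*k + 3) = k*(k - 1)*(k + 1)*(k + 3)
(3) = (s - 2)*(s + 2)
(4) = (g + 1)*(g^2 - 2*g - 3) = (g + 1)^2*(g - 3)
(5) = (m - 1)*(m^2 + 4*m + 3) = (m - 1)*(m + 3)*(m + 1)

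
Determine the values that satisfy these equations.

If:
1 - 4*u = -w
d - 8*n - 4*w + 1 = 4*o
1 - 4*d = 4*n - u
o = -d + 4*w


Then:
d = 41*w/26 + 3/26
n = 41/208 - 315*w/208
o = 63*w/26 - 3/26
u = w/4 + 1/4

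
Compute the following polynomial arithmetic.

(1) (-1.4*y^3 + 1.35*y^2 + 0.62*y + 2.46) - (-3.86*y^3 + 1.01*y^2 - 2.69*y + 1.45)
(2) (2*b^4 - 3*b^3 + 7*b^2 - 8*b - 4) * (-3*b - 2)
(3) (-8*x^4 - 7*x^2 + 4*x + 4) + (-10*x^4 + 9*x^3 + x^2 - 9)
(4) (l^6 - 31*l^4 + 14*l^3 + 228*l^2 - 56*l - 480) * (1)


(1) = 2.46*y^3 + 0.34*y^2 + 3.31*y + 1.01
(2) = -6*b^5 + 5*b^4 - 15*b^3 + 10*b^2 + 28*b + 8
(3) = -18*x^4 + 9*x^3 - 6*x^2 + 4*x - 5
(4) = l^6 - 31*l^4 + 14*l^3 + 228*l^2 - 56*l - 480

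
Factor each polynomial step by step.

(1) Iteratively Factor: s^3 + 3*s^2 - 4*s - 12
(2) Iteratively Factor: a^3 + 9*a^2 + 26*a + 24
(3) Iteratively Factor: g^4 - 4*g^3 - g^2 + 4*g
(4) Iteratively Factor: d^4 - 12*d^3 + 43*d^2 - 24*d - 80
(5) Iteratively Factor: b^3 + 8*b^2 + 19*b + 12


(1) = (s - 2)*(s^2 + 5*s + 6) = (s - 2)*(s + 3)*(s + 2)
(2) = (a + 3)*(a^2 + 6*a + 8) = (a + 3)*(a + 4)*(a + 2)
(3) = (g - 1)*(g^3 - 3*g^2 - 4*g) = (g - 1)*(g + 1)*(g^2 - 4*g) = (g - 4)*(g - 1)*(g + 1)*(g)
(4) = (d - 4)*(d^3 - 8*d^2 + 11*d + 20) = (d - 4)^2*(d^2 - 4*d - 5) = (d - 4)^2*(d + 1)*(d - 5)
(5) = (b + 4)*(b^2 + 4*b + 3) = (b + 3)*(b + 4)*(b + 1)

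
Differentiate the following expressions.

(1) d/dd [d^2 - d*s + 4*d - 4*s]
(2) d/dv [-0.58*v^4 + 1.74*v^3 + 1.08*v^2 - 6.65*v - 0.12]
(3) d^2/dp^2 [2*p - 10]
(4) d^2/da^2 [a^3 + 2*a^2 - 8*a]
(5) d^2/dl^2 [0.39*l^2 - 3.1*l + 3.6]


(1) = 2*d - s + 4
(2) = -2.32*v^3 + 5.22*v^2 + 2.16*v - 6.65
(3) = 0
(4) = 6*a + 4
(5) = 0.780000000000000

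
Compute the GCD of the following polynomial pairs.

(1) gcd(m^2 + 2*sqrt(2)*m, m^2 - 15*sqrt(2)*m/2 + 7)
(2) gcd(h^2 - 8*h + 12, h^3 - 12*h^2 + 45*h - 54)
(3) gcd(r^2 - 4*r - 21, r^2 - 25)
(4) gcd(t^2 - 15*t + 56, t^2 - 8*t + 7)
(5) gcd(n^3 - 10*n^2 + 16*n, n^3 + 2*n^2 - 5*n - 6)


(1) = gcd(m*(m + 2*sqrt(2)), (m - 7*sqrt(2))*(m - sqrt(2)/2)) = 1
(2) = gcd((h - 6)*(h - 2), (h - 6)*(h - 3)^2) = h - 6
(3) = 1
(4) = gcd((t - 8)*(t - 7), (t - 7)*(t - 1)) = t - 7
(5) = gcd(n*(n - 8)*(n - 2), (n - 2)*(n + 1)*(n + 3)) = n - 2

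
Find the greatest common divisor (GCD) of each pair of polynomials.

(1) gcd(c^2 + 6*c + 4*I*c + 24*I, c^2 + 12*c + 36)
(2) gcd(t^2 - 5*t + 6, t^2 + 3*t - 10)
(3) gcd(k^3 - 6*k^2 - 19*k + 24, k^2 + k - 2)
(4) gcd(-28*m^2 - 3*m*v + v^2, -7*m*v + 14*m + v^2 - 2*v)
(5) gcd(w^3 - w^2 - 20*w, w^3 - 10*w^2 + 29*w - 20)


(1) = c + 6
(2) = gcd((t - 3)*(t - 2), (t - 2)*(t + 5)) = t - 2
(3) = k - 1
(4) = -7*m + v
(5) = gcd(w*(w - 5)*(w + 4), (w - 5)*(w - 4)*(w - 1)) = w - 5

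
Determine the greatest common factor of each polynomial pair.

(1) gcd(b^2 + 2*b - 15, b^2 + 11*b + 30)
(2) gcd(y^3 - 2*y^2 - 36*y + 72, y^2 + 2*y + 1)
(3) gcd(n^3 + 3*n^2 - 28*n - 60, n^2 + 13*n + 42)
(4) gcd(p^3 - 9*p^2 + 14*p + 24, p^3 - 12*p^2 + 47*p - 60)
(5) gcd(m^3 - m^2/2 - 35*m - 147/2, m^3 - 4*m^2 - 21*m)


(1) = b + 5
(2) = gcd((y - 6)*(y - 2)*(y + 6), (y + 1)^2) = 1
(3) = n + 6
(4) = p - 4
(5) = m^2 - 4*m - 21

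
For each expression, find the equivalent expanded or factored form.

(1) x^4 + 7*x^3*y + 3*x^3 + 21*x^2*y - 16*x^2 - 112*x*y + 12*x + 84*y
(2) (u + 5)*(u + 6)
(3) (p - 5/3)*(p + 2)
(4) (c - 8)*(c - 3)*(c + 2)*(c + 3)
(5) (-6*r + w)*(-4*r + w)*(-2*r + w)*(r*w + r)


(1) = (x - 2)*(x - 1)*(x + 6)*(x + 7*y)
(2) = u^2 + 11*u + 30
(3) = p^2 + p/3 - 10/3
(4) = c^4 - 6*c^3 - 25*c^2 + 54*c + 144
(5) = -48*r^4*w - 48*r^4 + 44*r^3*w^2 + 44*r^3*w - 12*r^2*w^3 - 12*r^2*w^2 + r*w^4 + r*w^3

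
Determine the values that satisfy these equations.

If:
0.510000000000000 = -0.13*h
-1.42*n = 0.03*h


Then:
h = -3.92
n = 0.08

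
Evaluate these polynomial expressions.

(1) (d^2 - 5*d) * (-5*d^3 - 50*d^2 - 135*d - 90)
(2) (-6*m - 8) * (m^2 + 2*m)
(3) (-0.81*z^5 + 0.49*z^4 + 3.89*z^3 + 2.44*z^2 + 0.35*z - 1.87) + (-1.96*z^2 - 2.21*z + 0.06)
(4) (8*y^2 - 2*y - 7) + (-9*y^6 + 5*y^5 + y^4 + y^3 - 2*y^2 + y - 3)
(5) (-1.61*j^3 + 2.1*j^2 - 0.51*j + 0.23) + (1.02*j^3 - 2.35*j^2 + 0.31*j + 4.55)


(1) = -5*d^5 - 25*d^4 + 115*d^3 + 585*d^2 + 450*d
(2) = -6*m^3 - 20*m^2 - 16*m
(3) = -0.81*z^5 + 0.49*z^4 + 3.89*z^3 + 0.48*z^2 - 1.86*z - 1.81
(4) = -9*y^6 + 5*y^5 + y^4 + y^3 + 6*y^2 - y - 10
(5) = -0.59*j^3 - 0.25*j^2 - 0.2*j + 4.78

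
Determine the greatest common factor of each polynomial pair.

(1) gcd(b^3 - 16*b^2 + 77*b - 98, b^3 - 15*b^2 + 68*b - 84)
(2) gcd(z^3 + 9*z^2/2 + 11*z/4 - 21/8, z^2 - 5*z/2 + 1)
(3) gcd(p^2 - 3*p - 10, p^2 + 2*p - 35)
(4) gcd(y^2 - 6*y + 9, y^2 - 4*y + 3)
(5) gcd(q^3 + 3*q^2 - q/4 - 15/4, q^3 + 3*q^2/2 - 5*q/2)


(1) = b^2 - 9*b + 14
(2) = z - 1/2
(3) = gcd((p - 5)*(p + 2), (p - 5)*(p + 7)) = p - 5
(4) = y - 3
(5) = q^2 + 3*q/2 - 5/2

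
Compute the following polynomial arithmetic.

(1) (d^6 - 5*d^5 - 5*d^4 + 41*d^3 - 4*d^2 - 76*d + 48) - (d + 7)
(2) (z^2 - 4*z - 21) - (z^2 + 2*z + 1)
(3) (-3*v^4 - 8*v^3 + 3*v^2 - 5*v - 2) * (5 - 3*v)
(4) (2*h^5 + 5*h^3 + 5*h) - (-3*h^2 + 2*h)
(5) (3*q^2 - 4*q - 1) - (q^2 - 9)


(1) = d^6 - 5*d^5 - 5*d^4 + 41*d^3 - 4*d^2 - 77*d + 41
(2) = -6*z - 22
(3) = 9*v^5 + 9*v^4 - 49*v^3 + 30*v^2 - 19*v - 10
(4) = 2*h^5 + 5*h^3 + 3*h^2 + 3*h
(5) = 2*q^2 - 4*q + 8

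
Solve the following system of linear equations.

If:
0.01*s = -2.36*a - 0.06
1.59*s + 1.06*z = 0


Then:
a = 0.00282485875706215*z - 0.0254237288135593
s = -0.666666666666667*z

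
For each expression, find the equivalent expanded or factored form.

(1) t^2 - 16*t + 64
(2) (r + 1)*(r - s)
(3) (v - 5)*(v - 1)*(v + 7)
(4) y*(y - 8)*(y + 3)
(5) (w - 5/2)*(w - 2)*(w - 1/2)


(1) = (t - 8)^2
(2) = r^2 - r*s + r - s
(3) = v^3 + v^2 - 37*v + 35
(4) = y^3 - 5*y^2 - 24*y
(5) = w^3 - 5*w^2 + 29*w/4 - 5/2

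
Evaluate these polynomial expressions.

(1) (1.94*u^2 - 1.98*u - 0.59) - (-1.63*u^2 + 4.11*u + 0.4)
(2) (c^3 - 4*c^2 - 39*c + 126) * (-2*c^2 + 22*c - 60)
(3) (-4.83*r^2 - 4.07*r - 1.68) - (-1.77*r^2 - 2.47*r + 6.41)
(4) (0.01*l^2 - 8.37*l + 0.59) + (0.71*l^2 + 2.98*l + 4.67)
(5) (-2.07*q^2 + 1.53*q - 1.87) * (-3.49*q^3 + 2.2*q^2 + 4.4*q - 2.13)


(1) = 3.57*u^2 - 6.09*u - 0.99
(2) = -2*c^5 + 30*c^4 - 70*c^3 - 870*c^2 + 5112*c - 7560
(3) = -3.06*r^2 - 1.6*r - 8.09
(4) = 0.72*l^2 - 5.39*l + 5.26
(5) = 7.2243*q^5 - 9.8937*q^4 + 0.7843*q^3 + 7.0271*q^2 - 11.4869*q + 3.9831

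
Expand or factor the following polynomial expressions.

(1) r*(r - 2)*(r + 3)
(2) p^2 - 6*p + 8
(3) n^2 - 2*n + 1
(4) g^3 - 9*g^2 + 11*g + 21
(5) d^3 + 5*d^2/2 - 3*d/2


(1) = r^3 + r^2 - 6*r
(2) = (p - 4)*(p - 2)
(3) = (n - 1)^2
(4) = (g - 7)*(g - 3)*(g + 1)
(5) = d*(d - 1/2)*(d + 3)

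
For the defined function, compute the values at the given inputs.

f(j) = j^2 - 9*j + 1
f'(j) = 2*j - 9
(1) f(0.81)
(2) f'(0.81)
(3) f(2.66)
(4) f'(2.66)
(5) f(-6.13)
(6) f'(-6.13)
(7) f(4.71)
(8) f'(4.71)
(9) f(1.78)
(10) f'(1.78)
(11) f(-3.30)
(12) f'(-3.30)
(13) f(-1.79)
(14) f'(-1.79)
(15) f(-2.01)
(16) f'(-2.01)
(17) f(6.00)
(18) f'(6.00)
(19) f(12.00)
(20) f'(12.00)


(1) = -5.63
(2) = -7.38
(3) = -15.86
(4) = -3.68
(5) = 93.75
(6) = -21.26
(7) = -19.21
(8) = 0.42
(9) = -11.85
(10) = -5.44
(11) = 41.59
(12) = -15.60
(13) = 20.31
(14) = -12.58
(15) = 23.13
(16) = -13.02
(17) = -17.00
(18) = 3.00
(19) = 37.00
(20) = 15.00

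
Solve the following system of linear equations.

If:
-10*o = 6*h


Then:
h = -5*o/3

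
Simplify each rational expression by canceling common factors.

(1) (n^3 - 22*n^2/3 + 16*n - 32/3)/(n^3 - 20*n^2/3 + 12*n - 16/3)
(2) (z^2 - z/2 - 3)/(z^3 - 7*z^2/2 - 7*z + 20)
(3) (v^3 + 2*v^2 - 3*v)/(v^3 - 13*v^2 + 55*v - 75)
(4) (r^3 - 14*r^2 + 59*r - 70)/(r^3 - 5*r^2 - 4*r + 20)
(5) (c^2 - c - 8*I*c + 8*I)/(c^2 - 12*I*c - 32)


(1) = (3*n - 4)/(3*n - 2)
(2) = (2*z + 3)/(2*z^2 - 3*z - 20)
(3) = (v^3 + 2*v^2 - 3*v)/(v^3 - 13*v^2 + 55*v - 75)
(4) = (r - 7)/(r + 2)
(5) = (c - 1)/(c - 4*I)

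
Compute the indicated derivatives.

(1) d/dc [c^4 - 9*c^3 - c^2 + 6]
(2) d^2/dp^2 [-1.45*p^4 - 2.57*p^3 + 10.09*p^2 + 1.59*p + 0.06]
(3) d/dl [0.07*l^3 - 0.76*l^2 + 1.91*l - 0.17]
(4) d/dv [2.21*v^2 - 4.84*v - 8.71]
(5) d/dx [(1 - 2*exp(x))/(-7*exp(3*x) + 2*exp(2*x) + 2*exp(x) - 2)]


(1) = c*(4*c^2 - 27*c - 2)
(2) = -17.4*p^2 - 15.42*p + 20.18
(3) = 0.21*l^2 - 1.52*l + 1.91
(4) = 4.42*v - 4.84
(5) = (-28*exp(3*x) + 25*exp(2*x) - 4*exp(x) + 2)*exp(x)/(49*exp(6*x) - 28*exp(5*x) - 24*exp(4*x) + 36*exp(3*x) - 4*exp(2*x) - 8*exp(x) + 4)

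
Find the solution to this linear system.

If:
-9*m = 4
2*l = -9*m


Then:
l = 2
m = -4/9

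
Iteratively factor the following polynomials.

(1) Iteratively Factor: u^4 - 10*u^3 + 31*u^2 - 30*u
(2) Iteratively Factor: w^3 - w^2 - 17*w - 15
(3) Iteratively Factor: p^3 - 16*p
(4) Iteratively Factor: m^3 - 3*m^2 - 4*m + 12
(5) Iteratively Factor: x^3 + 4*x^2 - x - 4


(1) = (u - 2)*(u^3 - 8*u^2 + 15*u) = u*(u - 2)*(u^2 - 8*u + 15) = u*(u - 5)*(u - 2)*(u - 3)
(2) = (w - 5)*(w^2 + 4*w + 3) = (w - 5)*(w + 1)*(w + 3)
(3) = (p)*(p^2 - 16) = p*(p - 4)*(p + 4)
(4) = (m + 2)*(m^2 - 5*m + 6) = (m - 3)*(m + 2)*(m - 2)
(5) = (x + 4)*(x^2 - 1) = (x + 1)*(x + 4)*(x - 1)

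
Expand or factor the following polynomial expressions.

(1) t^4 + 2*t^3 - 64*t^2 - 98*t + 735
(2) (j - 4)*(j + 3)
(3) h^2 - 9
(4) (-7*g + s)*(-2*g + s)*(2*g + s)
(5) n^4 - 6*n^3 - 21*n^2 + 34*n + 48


(1) = (t - 7)*(t - 3)*(t + 5)*(t + 7)
(2) = j^2 - j - 12
(3) = (h - 3)*(h + 3)
(4) = 28*g^3 - 4*g^2*s - 7*g*s^2 + s^3
(5) = (n - 8)*(n - 2)*(n + 1)*(n + 3)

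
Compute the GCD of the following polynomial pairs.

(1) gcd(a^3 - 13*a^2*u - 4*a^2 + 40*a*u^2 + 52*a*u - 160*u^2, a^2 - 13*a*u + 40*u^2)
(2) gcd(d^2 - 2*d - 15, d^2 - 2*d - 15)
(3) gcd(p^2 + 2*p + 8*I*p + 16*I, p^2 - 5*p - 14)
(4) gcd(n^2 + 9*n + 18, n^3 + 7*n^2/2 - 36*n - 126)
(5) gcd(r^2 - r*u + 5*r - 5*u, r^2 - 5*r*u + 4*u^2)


(1) = gcd((a - 4)*(a - 8*u)*(a - 5*u), (a - 8*u)*(a - 5*u)) = a^2 - 13*a*u + 40*u^2
(2) = gcd((d - 5)*(d + 3), (d - 5)*(d + 3)) = d^2 - 2*d - 15
(3) = gcd((p + 2)*(p + 8*I), (p - 7)*(p + 2)) = p + 2
(4) = gcd((n + 3)*(n + 6), (n - 6)*(n + 7/2)*(n + 6)) = n + 6
(5) = gcd((r + 5)*(r - u), (r - 4*u)*(r - u)) = r - u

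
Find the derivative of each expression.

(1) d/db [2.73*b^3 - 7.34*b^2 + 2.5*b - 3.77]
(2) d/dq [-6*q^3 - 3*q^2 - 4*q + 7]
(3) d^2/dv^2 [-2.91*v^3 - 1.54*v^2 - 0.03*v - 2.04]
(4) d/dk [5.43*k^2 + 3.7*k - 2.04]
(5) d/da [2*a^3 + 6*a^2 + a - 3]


(1) = 8.19*b^2 - 14.68*b + 2.5
(2) = -18*q^2 - 6*q - 4
(3) = -17.46*v - 3.08
(4) = 10.86*k + 3.7
(5) = 6*a^2 + 12*a + 1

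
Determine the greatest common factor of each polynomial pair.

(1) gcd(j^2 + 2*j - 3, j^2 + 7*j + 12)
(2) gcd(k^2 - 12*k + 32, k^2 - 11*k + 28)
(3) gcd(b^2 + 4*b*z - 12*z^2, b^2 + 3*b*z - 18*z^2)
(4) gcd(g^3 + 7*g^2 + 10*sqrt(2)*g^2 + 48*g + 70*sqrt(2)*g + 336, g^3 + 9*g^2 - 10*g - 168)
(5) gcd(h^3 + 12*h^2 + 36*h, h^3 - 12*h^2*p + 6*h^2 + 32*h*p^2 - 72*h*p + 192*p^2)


(1) = j + 3
(2) = gcd((k - 8)*(k - 4), (k - 7)*(k - 4)) = k - 4
(3) = b + 6*z
(4) = g + 7
(5) = gcd(h*(h + 6)^2, (h + 6)*(h - 8*p)*(h - 4*p)) = h + 6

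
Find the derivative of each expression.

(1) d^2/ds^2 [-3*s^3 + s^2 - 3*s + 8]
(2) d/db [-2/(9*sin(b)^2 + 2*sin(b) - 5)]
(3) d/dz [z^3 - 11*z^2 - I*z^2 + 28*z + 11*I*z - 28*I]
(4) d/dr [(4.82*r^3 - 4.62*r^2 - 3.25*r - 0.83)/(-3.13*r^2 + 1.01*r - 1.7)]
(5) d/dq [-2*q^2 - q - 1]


(1) = 2 - 18*s
(2) = 4*(9*sin(b) + 1)*cos(b)/(9*sin(b)^2 + 2*sin(b) - 5)^2
(3) = 3*z^2 - 22*z - 2*I*z + 28 + 11*I
(4) = (-15.0866*r^4 + 9.7364*r^3 - 39.4207*r^2 + 10.5122*r + 6.3633)/(9.7969*r^4 - 6.3226*r^3 + 11.6621*r^2 - 3.434*r + 2.89)
(5) = -4*q - 1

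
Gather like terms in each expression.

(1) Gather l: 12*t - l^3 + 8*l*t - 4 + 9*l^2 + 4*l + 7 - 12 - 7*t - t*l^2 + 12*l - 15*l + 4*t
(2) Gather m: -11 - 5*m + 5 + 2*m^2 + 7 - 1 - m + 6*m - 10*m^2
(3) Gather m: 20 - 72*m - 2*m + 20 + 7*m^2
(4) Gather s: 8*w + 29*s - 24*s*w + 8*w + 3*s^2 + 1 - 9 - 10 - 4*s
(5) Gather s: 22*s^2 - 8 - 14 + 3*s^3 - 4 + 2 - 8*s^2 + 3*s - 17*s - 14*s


(1) = -l^3 + l^2*(9 - t) + l*(8*t + 1) + 9*t - 9
(2) = -8*m^2
(3) = 7*m^2 - 74*m + 40
(4) = 3*s^2 + s*(25 - 24*w) + 16*w - 18
(5) = 3*s^3 + 14*s^2 - 28*s - 24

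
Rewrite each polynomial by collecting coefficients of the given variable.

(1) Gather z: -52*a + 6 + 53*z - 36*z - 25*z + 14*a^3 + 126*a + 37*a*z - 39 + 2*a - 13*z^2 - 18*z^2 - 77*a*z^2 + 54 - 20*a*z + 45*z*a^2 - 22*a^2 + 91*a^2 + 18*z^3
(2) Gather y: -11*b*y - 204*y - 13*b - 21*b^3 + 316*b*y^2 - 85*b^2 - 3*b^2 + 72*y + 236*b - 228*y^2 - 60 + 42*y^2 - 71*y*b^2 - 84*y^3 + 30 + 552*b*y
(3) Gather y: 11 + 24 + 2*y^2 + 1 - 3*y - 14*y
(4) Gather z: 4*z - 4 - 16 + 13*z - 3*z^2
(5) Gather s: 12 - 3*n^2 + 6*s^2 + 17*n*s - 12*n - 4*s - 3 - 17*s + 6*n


(1) = 14*a^3 + 69*a^2 + 76*a + 18*z^3 + z^2*(-77*a - 31) + z*(45*a^2 + 17*a - 8) + 21
(2) = -21*b^3 - 88*b^2 + 223*b - 84*y^3 + y^2*(316*b - 186) + y*(-71*b^2 + 541*b - 132) - 30
(3) = 2*y^2 - 17*y + 36
(4) = -3*z^2 + 17*z - 20
(5) = -3*n^2 - 6*n + 6*s^2 + s*(17*n - 21) + 9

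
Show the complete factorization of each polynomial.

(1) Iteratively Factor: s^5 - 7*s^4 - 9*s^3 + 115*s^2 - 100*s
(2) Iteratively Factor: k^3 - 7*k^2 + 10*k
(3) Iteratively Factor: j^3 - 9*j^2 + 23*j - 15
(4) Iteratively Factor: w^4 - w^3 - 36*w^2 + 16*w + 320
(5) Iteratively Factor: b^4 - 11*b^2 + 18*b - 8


(1) = (s - 5)*(s^4 - 2*s^3 - 19*s^2 + 20*s) = s*(s - 5)*(s^3 - 2*s^2 - 19*s + 20) = s*(s - 5)*(s - 1)*(s^2 - s - 20) = s*(s - 5)^2*(s - 1)*(s + 4)
(2) = (k - 2)*(k^2 - 5*k) = k*(k - 2)*(k - 5)
(3) = (j - 3)*(j^2 - 6*j + 5) = (j - 3)*(j - 1)*(j - 5)
(4) = (w + 4)*(w^3 - 5*w^2 - 16*w + 80) = (w - 5)*(w + 4)*(w^2 - 16) = (w - 5)*(w - 4)*(w + 4)*(w + 4)
(5) = (b - 1)*(b^3 + b^2 - 10*b + 8) = (b - 1)^2*(b^2 + 2*b - 8) = (b - 2)*(b - 1)^2*(b + 4)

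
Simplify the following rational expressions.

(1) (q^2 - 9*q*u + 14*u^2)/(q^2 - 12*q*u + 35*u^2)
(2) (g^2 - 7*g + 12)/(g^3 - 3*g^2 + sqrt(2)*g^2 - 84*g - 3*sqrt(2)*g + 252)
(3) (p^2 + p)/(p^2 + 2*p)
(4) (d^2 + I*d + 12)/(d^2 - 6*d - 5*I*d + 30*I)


(1) = (q - 2*u)/(q - 5*u)
(2) = (g - 4)/(g^2 + sqrt(2)*g - 84)
(3) = (p + 1)/(p + 2)
(4) = (d^2 + I*d + 12)/(d^2 + d*(-6 - 5*I) + 30*I)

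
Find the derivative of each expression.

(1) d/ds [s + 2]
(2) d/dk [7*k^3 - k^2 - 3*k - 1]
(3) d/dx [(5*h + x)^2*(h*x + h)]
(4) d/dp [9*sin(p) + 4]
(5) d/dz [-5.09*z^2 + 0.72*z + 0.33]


(1) = 1
(2) = 21*k^2 - 2*k - 3
(3) = h*(5*h + x)*(5*h + 3*x + 2)
(4) = 9*cos(p)
(5) = 0.72 - 10.18*z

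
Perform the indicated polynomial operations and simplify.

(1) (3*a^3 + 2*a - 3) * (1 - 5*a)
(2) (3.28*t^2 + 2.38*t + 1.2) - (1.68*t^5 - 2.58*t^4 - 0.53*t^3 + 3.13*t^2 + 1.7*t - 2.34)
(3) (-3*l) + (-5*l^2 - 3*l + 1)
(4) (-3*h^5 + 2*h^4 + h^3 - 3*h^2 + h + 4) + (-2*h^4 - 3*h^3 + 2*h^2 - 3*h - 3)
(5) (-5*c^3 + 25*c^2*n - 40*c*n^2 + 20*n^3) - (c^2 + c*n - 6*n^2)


(1) = -15*a^4 + 3*a^3 - 10*a^2 + 17*a - 3
(2) = -1.68*t^5 + 2.58*t^4 + 0.53*t^3 + 0.15*t^2 + 0.68*t + 3.54
(3) = -5*l^2 - 6*l + 1
(4) = -3*h^5 - 2*h^3 - h^2 - 2*h + 1
(5) = -5*c^3 + 25*c^2*n - c^2 - 40*c*n^2 - c*n + 20*n^3 + 6*n^2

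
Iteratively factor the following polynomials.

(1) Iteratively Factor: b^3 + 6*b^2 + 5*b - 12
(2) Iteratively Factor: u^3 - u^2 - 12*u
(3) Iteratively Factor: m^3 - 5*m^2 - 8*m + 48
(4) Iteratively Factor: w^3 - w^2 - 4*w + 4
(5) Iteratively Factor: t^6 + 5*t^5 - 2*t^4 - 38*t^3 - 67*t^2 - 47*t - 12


(1) = (b - 1)*(b^2 + 7*b + 12) = (b - 1)*(b + 4)*(b + 3)
(2) = (u + 3)*(u^2 - 4*u) = (u - 4)*(u + 3)*(u)
(3) = (m - 4)*(m^2 - m - 12) = (m - 4)^2*(m + 3)
(4) = (w + 2)*(w^2 - 3*w + 2) = (w - 1)*(w + 2)*(w - 2)
(5) = (t + 1)*(t^5 + 4*t^4 - 6*t^3 - 32*t^2 - 35*t - 12) = (t + 1)*(t + 4)*(t^4 - 6*t^2 - 8*t - 3) = (t + 1)^2*(t + 4)*(t^3 - t^2 - 5*t - 3) = (t + 1)^3*(t + 4)*(t^2 - 2*t - 3) = (t + 1)^4*(t + 4)*(t - 3)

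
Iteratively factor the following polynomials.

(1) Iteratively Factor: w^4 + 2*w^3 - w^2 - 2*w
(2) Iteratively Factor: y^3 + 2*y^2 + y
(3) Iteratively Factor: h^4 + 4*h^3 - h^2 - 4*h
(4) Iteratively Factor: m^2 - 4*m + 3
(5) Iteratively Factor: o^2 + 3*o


(1) = (w + 1)*(w^3 + w^2 - 2*w) = (w + 1)*(w + 2)*(w^2 - w) = w*(w + 1)*(w + 2)*(w - 1)
(2) = (y)*(y^2 + 2*y + 1) = y*(y + 1)*(y + 1)
(3) = (h + 1)*(h^3 + 3*h^2 - 4*h) = (h + 1)*(h + 4)*(h^2 - h) = (h - 1)*(h + 1)*(h + 4)*(h)
(4) = (m - 1)*(m - 3)
(5) = (o + 3)*(o)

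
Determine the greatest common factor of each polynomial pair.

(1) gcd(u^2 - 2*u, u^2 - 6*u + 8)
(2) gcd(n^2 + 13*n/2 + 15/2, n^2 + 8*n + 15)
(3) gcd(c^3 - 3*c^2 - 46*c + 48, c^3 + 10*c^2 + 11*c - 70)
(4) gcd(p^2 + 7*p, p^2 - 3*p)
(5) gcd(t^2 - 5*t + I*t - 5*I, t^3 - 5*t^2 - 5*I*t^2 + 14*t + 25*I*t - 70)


(1) = u - 2
(2) = gcd((n + 3/2)*(n + 5), (n + 3)*(n + 5)) = n + 5
(3) = 1
(4) = p
(5) = gcd((t - 5)*(t + I), (t - 5)*(t - 7*I)*(t + 2*I)) = t - 5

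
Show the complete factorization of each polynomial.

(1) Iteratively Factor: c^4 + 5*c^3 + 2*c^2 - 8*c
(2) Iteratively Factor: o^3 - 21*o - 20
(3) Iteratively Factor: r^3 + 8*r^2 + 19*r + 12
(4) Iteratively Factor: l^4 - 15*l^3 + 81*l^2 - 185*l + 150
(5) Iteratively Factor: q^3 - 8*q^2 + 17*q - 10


(1) = (c - 1)*(c^3 + 6*c^2 + 8*c) = c*(c - 1)*(c^2 + 6*c + 8) = c*(c - 1)*(c + 2)*(c + 4)
(2) = (o + 4)*(o^2 - 4*o - 5) = (o - 5)*(o + 4)*(o + 1)
(3) = (r + 3)*(r^2 + 5*r + 4) = (r + 3)*(r + 4)*(r + 1)
(4) = (l - 5)*(l^3 - 10*l^2 + 31*l - 30) = (l - 5)*(l - 3)*(l^2 - 7*l + 10) = (l - 5)*(l - 3)*(l - 2)*(l - 5)
(5) = (q - 2)*(q^2 - 6*q + 5) = (q - 5)*(q - 2)*(q - 1)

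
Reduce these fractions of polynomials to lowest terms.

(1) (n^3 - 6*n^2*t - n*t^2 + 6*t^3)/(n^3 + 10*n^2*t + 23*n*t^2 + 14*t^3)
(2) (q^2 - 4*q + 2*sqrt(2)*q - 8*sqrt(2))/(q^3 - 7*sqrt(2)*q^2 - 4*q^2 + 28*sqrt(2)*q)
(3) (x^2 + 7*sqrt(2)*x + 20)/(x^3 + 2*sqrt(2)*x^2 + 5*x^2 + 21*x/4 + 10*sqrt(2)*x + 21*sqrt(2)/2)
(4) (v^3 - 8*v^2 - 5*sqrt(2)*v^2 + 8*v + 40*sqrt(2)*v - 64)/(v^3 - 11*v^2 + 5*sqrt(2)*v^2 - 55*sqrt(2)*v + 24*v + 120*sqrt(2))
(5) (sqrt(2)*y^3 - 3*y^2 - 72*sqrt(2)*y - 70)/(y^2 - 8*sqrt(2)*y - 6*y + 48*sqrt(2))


(1) = (n^2 - 7*n*t + 6*t^2)/(n^2 + 9*n*t + 14*t^2)
(2) = (q + 2*sqrt(2))/(q^2 - 7*sqrt(2)*q)
(3) = (4*x + 20*sqrt(2))/(4*x^2 + 20*x + 21)
(4) = (v^2 - 5*sqrt(2)*v + 8)/(v^2 + v*(-3 + 5*sqrt(2)) - 15*sqrt(2))
(5) = (sqrt(2)*y^3 - 3*y^2 - 72*sqrt(2)*y - 70)/(y^2 + y*(-8*sqrt(2) - 6) + 48*sqrt(2))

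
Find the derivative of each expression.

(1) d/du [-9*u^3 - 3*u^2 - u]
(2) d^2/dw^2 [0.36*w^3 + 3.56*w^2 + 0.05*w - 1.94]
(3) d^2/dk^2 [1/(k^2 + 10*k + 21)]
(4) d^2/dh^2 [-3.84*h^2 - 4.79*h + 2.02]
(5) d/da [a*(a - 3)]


(1) = -27*u^2 - 6*u - 1
(2) = 2.16*w + 7.12
(3) = 2*(-k^2 - 10*k + 4*(k + 5)^2 - 21)/(k^2 + 10*k + 21)^3
(4) = -7.68000000000000
(5) = 2*a - 3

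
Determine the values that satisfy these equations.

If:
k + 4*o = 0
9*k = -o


Then:
k = 0
o = 0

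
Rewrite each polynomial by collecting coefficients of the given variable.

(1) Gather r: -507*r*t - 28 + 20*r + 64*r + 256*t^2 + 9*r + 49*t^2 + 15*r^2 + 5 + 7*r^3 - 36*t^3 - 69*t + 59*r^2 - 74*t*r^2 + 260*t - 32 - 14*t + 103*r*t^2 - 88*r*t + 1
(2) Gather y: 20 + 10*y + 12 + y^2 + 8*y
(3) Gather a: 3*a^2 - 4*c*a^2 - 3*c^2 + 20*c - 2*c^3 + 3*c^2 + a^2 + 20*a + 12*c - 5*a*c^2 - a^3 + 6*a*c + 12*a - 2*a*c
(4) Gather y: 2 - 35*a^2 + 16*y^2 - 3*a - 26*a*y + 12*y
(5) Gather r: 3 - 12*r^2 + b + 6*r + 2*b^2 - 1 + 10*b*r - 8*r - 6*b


(1) = 7*r^3 + r^2*(74 - 74*t) + r*(103*t^2 - 595*t + 93) - 36*t^3 + 305*t^2 + 177*t - 54
(2) = y^2 + 18*y + 32
(3) = -a^3 + a^2*(4 - 4*c) + a*(-5*c^2 + 4*c + 32) - 2*c^3 + 32*c
(4) = -35*a^2 - 3*a + 16*y^2 + y*(12 - 26*a) + 2
(5) = 2*b^2 - 5*b - 12*r^2 + r*(10*b - 2) + 2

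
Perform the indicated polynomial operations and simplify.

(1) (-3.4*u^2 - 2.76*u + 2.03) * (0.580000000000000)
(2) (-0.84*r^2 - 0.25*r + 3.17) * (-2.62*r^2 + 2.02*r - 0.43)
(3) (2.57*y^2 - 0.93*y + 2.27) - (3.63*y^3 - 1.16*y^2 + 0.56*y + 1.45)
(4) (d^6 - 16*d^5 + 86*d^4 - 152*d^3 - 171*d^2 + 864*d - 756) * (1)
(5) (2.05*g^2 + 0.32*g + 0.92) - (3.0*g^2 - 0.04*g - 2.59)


(1) = -1.972*u^2 - 1.6008*u + 1.1774
(2) = 2.2008*r^4 - 1.0418*r^3 - 8.4492*r^2 + 6.5109*r - 1.3631
(3) = -3.63*y^3 + 3.73*y^2 - 1.49*y + 0.82
(4) = d^6 - 16*d^5 + 86*d^4 - 152*d^3 - 171*d^2 + 864*d - 756
(5) = -0.95*g^2 + 0.36*g + 3.51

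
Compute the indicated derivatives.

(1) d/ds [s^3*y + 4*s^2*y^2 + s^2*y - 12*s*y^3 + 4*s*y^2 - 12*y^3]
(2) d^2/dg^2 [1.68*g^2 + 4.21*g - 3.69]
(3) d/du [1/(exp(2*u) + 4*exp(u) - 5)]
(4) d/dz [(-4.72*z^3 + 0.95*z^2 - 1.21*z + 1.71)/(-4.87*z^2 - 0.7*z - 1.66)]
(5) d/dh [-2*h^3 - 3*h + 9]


(1) = y*(3*s^2 + 8*s*y + 2*s - 12*y^2 + 4*y)
(2) = 3.36000000000000
(3) = 2*(-exp(u) - 2)*exp(u)/(exp(2*u) + 4*exp(u) - 5)^2
(4) = (22.9864*z^4 + 6.608*z^3 + 16.9479*z^2 + 13.5014*z + 3.2056)/(23.7169*z^4 + 6.818*z^3 + 16.6584*z^2 + 2.324*z + 2.7556)
(5) = -6*h^2 - 3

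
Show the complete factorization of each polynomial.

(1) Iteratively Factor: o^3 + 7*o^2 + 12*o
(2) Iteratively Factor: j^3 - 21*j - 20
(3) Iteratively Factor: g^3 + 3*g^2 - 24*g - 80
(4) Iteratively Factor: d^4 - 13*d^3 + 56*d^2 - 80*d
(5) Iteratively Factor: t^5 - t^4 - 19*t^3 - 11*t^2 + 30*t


(1) = (o + 4)*(o^2 + 3*o) = o*(o + 4)*(o + 3)
(2) = (j + 4)*(j^2 - 4*j - 5) = (j - 5)*(j + 4)*(j + 1)
(3) = (g + 4)*(g^2 - g - 20) = (g - 5)*(g + 4)*(g + 4)
(4) = (d - 4)*(d^3 - 9*d^2 + 20*d) = d*(d - 4)*(d^2 - 9*d + 20) = d*(d - 4)^2*(d - 5)
(5) = (t - 1)*(t^4 - 19*t^2 - 30*t) = t*(t - 1)*(t^3 - 19*t - 30) = t*(t - 1)*(t + 3)*(t^2 - 3*t - 10) = t*(t - 1)*(t + 2)*(t + 3)*(t - 5)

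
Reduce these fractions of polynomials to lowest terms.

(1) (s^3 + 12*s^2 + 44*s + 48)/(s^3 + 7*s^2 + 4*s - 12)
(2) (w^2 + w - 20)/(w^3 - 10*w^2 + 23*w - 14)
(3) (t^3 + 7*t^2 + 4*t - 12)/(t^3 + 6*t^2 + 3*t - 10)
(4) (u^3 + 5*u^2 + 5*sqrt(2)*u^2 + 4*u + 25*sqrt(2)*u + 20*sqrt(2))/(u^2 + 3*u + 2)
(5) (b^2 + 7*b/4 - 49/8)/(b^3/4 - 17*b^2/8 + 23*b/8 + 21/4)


(1) = (s + 4)/(s - 1)
(2) = (w^2 + w - 20)/(w^3 - 10*w^2 + 23*w - 14)
(3) = (t + 6)/(t + 5)
(4) = (u^2 + u*(4 + 5*sqrt(2)) + 20*sqrt(2))/(u + 2)
(5) = (8*b^2 + 14*b - 49)/(2*b^3 - 17*b^2 + 23*b + 42)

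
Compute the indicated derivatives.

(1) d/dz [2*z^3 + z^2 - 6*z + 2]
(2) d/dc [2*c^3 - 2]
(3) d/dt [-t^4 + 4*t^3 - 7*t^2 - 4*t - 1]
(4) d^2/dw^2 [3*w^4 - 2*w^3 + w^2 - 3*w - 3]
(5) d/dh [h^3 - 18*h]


(1) = 6*z^2 + 2*z - 6
(2) = 6*c^2
(3) = -4*t^3 + 12*t^2 - 14*t - 4
(4) = 36*w^2 - 12*w + 2
(5) = 3*h^2 - 18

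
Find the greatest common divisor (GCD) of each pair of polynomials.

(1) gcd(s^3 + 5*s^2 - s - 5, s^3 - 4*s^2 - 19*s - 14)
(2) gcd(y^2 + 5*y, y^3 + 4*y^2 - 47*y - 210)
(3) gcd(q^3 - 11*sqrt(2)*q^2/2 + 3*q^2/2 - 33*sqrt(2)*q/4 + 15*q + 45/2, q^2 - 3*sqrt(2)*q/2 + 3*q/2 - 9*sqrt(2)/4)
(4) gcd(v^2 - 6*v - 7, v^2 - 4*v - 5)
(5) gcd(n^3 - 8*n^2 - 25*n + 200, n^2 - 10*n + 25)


(1) = s + 1
(2) = gcd(y*(y + 5), (y - 7)*(y + 5)*(y + 6)) = y + 5
(3) = q + 3/2
(4) = v + 1
(5) = n - 5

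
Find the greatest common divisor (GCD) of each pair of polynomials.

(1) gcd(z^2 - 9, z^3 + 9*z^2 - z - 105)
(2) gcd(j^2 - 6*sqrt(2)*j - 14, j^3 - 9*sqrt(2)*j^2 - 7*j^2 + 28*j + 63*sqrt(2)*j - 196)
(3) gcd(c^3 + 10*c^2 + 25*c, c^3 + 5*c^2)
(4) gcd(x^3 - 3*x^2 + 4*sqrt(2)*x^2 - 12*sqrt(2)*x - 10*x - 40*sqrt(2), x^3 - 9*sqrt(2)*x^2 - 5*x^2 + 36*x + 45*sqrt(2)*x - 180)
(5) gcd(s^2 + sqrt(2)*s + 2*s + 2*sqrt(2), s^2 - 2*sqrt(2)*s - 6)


(1) = z - 3
(2) = gcd((j - 7*sqrt(2))*(j + sqrt(2)), (j - 7)*(j - 7*sqrt(2))*(j - 2*sqrt(2))) = j - 7*sqrt(2)
(3) = gcd(c*(c + 5)^2, c^2*(c + 5)) = c^2 + 5*c
(4) = gcd((x - 5)*(x + 2)*(x + 4*sqrt(2)), (x - 5)*(x - 6*sqrt(2))*(x - 3*sqrt(2))) = x - 5
(5) = gcd((s + 2)*(s + sqrt(2)), (s - 3*sqrt(2))*(s + sqrt(2))) = s + sqrt(2)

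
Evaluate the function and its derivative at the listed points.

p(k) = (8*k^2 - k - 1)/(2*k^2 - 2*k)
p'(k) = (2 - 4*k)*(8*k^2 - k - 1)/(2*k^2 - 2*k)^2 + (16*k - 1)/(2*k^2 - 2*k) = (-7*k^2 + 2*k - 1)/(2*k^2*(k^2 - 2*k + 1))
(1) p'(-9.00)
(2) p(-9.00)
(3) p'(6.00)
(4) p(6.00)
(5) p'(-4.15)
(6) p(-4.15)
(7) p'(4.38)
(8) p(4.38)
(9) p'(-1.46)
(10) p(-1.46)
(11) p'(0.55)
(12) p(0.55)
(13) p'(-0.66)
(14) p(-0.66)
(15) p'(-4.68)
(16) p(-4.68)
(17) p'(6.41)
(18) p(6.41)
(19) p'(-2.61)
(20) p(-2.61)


(1) = -0.04
(2) = 3.64
(3) = -0.13
(4) = 4.68
(5) = -0.14
(6) = 3.30
(7) = -0.29
(8) = 5.00
(9) = -0.73
(10) = 2.44
(11) = -16.47
(12) = -1.76
(13) = -2.24
(14) = 1.44
(15) = -0.12
(16) = 3.36
(17) = -0.11
(18) = 4.63
(19) = -0.30
(20) = 2.98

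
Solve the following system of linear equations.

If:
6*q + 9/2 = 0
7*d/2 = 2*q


Then:
d = -3/7
q = -3/4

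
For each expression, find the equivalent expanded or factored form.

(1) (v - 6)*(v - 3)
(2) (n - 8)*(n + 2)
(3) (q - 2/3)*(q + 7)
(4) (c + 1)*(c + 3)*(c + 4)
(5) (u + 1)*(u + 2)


(1) = v^2 - 9*v + 18
(2) = n^2 - 6*n - 16
(3) = q^2 + 19*q/3 - 14/3
(4) = c^3 + 8*c^2 + 19*c + 12
(5) = u^2 + 3*u + 2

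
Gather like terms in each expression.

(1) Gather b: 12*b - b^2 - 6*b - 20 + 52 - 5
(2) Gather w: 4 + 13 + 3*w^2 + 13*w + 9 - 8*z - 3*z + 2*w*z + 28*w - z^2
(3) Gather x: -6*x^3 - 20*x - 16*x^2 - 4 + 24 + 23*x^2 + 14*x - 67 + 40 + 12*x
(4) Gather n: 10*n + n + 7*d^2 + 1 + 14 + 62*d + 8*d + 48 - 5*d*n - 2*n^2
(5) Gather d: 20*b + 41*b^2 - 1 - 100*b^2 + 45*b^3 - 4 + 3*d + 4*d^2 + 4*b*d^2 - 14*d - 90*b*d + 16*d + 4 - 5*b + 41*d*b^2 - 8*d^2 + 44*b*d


(1) = -b^2 + 6*b + 27
(2) = 3*w^2 + w*(2*z + 41) - z^2 - 11*z + 26
(3) = -6*x^3 + 7*x^2 + 6*x - 7
(4) = 7*d^2 + 70*d - 2*n^2 + n*(11 - 5*d) + 63
(5) = 45*b^3 - 59*b^2 + 15*b + d^2*(4*b - 4) + d*(41*b^2 - 46*b + 5) - 1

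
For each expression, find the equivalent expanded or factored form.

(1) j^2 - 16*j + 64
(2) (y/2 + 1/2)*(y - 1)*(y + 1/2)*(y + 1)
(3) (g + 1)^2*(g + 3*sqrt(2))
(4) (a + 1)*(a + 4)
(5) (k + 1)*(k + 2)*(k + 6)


(1) = (j - 8)^2
(2) = y^4/2 + 3*y^3/4 - y^2/4 - 3*y/4 - 1/4
(3) = g^3 + 2*g^2 + 3*sqrt(2)*g^2 + g + 6*sqrt(2)*g + 3*sqrt(2)
(4) = a^2 + 5*a + 4
(5) = k^3 + 9*k^2 + 20*k + 12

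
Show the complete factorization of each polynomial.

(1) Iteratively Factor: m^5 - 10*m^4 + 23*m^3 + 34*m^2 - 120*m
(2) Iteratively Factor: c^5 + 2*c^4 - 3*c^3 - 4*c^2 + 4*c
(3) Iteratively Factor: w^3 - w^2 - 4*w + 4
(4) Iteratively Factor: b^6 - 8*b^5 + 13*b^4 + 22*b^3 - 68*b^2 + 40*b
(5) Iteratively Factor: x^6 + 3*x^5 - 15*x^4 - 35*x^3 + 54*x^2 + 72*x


(1) = (m - 3)*(m^4 - 7*m^3 + 2*m^2 + 40*m) = m*(m - 3)*(m^3 - 7*m^2 + 2*m + 40) = m*(m - 4)*(m - 3)*(m^2 - 3*m - 10) = m*(m - 5)*(m - 4)*(m - 3)*(m + 2)
(2) = (c - 1)*(c^4 + 3*c^3 - 4*c) = (c - 1)^2*(c^3 + 4*c^2 + 4*c) = c*(c - 1)^2*(c^2 + 4*c + 4) = c*(c - 1)^2*(c + 2)*(c + 2)
(3) = (w + 2)*(w^2 - 3*w + 2) = (w - 1)*(w + 2)*(w - 2)
(4) = (b + 2)*(b^5 - 10*b^4 + 33*b^3 - 44*b^2 + 20*b) = (b - 1)*(b + 2)*(b^4 - 9*b^3 + 24*b^2 - 20*b) = (b - 2)*(b - 1)*(b + 2)*(b^3 - 7*b^2 + 10*b) = b*(b - 2)*(b - 1)*(b + 2)*(b^2 - 7*b + 10) = b*(b - 2)^2*(b - 1)*(b + 2)*(b - 5)
(5) = (x + 4)*(x^5 - x^4 - 11*x^3 + 9*x^2 + 18*x) = (x - 3)*(x + 4)*(x^4 + 2*x^3 - 5*x^2 - 6*x) = (x - 3)*(x - 2)*(x + 4)*(x^3 + 4*x^2 + 3*x) = x*(x - 3)*(x - 2)*(x + 4)*(x^2 + 4*x + 3) = x*(x - 3)*(x - 2)*(x + 3)*(x + 4)*(x + 1)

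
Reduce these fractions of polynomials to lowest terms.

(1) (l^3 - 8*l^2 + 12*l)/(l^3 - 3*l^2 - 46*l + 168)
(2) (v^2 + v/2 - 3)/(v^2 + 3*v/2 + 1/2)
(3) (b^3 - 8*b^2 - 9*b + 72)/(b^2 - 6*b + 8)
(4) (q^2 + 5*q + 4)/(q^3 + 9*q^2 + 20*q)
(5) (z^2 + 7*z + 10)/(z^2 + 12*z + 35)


(1) = (l^2 - 2*l)/(l^2 + 3*l - 28)
(2) = (2*v^2 + v - 6)/(2*v^2 + 3*v + 1)
(3) = (b^3 - 8*b^2 - 9*b + 72)/(b^2 - 6*b + 8)
(4) = (q + 1)/(q^2 + 5*q)
(5) = (z + 2)/(z + 7)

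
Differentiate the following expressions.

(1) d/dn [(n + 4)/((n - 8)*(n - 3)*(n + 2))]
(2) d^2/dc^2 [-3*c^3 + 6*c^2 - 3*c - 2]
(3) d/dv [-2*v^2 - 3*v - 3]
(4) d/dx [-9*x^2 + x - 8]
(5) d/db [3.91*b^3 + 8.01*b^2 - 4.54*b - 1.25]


(1) = (-2*n^3 - 3*n^2 + 72*n + 40)/(n^6 - 18*n^5 + 85*n^4 + 60*n^3 - 860*n^2 + 192*n + 2304)
(2) = 12 - 18*c
(3) = -4*v - 3
(4) = 1 - 18*x
(5) = 11.73*b^2 + 16.02*b - 4.54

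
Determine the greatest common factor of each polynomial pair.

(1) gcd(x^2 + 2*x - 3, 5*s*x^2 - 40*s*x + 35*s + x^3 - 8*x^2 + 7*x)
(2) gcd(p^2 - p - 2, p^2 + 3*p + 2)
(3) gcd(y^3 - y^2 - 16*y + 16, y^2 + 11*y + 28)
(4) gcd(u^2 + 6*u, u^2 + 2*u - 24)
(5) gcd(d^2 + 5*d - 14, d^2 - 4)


(1) = gcd((x - 1)*(x + 3), (5*s + x)*(x - 7)*(x - 1)) = x - 1
(2) = gcd((p - 2)*(p + 1), (p + 1)*(p + 2)) = p + 1
(3) = gcd((y - 4)*(y - 1)*(y + 4), (y + 4)*(y + 7)) = y + 4
(4) = gcd(u*(u + 6), (u - 4)*(u + 6)) = u + 6
(5) = d - 2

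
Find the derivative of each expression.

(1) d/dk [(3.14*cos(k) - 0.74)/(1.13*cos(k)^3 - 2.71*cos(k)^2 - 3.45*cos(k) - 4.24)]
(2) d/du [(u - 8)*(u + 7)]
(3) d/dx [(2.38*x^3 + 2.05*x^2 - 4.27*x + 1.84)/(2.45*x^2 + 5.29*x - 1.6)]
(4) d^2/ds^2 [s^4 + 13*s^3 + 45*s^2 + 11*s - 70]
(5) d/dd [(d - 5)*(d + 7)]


(1) = (7.0964*cos(k)^3 - 11.018*cos(k)^2 + 4.0108*cos(k) + 15.8666)*sin(k)/(1.2769*cos(k)^6 - 6.1246*cos(k)^5 - 0.4529*cos(k)^4 + 9.1166*cos(k)^3 + 34.8833*cos(k)^2 + 29.256*cos(k) + 17.9776)
(2) = 2*u - 1
(3) = (5.831*x^4 + 25.1804*x^3 + 9.882*x^2 - 15.576*x - 2.9016)/(6.0025*x^4 + 25.921*x^3 + 20.1441*x^2 - 16.928*x + 2.56)
(4) = 12*s^2 + 78*s + 90
(5) = 2*d + 2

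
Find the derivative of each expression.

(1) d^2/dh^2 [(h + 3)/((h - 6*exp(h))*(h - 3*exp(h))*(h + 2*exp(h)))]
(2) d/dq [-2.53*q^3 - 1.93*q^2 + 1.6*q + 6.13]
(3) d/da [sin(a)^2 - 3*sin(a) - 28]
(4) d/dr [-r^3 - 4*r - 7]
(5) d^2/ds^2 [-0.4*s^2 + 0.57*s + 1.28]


(1) = (7*h^6*exp(h) + 49*h^5*exp(2*h) - 21*h^5*exp(h) + 6*h^5 - 324*h^4*exp(3*h) + 245*h^4*exp(2*h) - 210*h^4*exp(h) + 36*h^4 - 504*h^3*exp(4*h) + 108*h^3*exp(3*h) + 686*h^3*exp(2*h) - 336*h^3*exp(h) - 4536*h^2*exp(4*h) + 3456*h^2*exp(3*h) + 882*h^2*exp(2*h) + 11664*h*exp(6*h) - 13608*h*exp(4*h) - 648*h*exp(3*h) + 27216*exp(6*h) + 1512*exp(4*h))/(h^9 - 21*h^8*exp(h) + 147*h^7*exp(2*h) - 235*h^6*exp(3*h) - 1512*h^5*exp(4*h) + 5292*h^4*exp(5*h) + 3888*h^3*exp(6*h) - 27216*h^2*exp(7*h) + 46656*exp(9*h))
(2) = -7.59*q^2 - 3.86*q + 1.6
(3) = (2*sin(a) - 3)*cos(a)
(4) = -3*r^2 - 4
(5) = -0.800000000000000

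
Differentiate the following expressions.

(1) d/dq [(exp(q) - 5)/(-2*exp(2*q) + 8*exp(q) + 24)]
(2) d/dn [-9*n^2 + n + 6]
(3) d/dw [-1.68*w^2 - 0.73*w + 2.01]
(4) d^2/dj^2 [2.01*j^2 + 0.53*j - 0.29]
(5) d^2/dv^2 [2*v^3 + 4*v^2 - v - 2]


(1) = ((exp(q) - 5)*(exp(q) - 2) - exp(2*q)/2 + 2*exp(q) + 6)*exp(q)/(-exp(2*q) + 4*exp(q) + 12)^2
(2) = 1 - 18*n
(3) = -3.36*w - 0.73
(4) = 4.02000000000000
(5) = 12*v + 8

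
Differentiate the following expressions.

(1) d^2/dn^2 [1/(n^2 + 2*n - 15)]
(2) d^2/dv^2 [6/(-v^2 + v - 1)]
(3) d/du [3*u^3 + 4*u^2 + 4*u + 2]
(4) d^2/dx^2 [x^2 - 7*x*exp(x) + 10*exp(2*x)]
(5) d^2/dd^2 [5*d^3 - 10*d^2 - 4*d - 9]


(1) = 2*(-n^2 - 2*n + 4*(n + 1)^2 + 15)/(n^2 + 2*n - 15)^3
(2) = 12*(v^2 - v - (2*v - 1)^2 + 1)/(v^2 - v + 1)^3
(3) = 9*u^2 + 8*u + 4
(4) = -7*x*exp(x) + 40*exp(2*x) - 14*exp(x) + 2
(5) = 30*d - 20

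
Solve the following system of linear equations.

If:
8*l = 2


Then:
l = 1/4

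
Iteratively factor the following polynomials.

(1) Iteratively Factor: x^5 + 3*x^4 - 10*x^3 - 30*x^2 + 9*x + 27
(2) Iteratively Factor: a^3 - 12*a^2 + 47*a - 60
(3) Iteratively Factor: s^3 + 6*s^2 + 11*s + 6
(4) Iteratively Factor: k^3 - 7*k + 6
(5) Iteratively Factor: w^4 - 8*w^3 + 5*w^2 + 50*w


(1) = (x + 3)*(x^4 - 10*x^2 + 9) = (x + 1)*(x + 3)*(x^3 - x^2 - 9*x + 9) = (x - 1)*(x + 1)*(x + 3)*(x^2 - 9) = (x - 1)*(x + 1)*(x + 3)^2*(x - 3)
(2) = (a - 5)*(a^2 - 7*a + 12) = (a - 5)*(a - 3)*(a - 4)
(3) = (s + 2)*(s^2 + 4*s + 3) = (s + 2)*(s + 3)*(s + 1)
(4) = (k - 2)*(k^2 + 2*k - 3) = (k - 2)*(k + 3)*(k - 1)
(5) = (w)*(w^3 - 8*w^2 + 5*w + 50) = w*(w - 5)*(w^2 - 3*w - 10) = w*(w - 5)*(w + 2)*(w - 5)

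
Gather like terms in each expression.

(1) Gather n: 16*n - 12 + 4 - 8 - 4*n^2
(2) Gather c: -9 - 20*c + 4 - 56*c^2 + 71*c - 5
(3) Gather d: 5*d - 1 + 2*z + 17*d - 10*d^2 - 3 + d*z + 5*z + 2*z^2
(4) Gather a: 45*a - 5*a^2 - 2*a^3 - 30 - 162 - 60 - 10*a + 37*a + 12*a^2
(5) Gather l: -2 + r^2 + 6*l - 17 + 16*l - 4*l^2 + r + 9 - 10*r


(1) = -4*n^2 + 16*n - 16
(2) = -56*c^2 + 51*c - 10
(3) = -10*d^2 + d*(z + 22) + 2*z^2 + 7*z - 4
(4) = -2*a^3 + 7*a^2 + 72*a - 252
(5) = -4*l^2 + 22*l + r^2 - 9*r - 10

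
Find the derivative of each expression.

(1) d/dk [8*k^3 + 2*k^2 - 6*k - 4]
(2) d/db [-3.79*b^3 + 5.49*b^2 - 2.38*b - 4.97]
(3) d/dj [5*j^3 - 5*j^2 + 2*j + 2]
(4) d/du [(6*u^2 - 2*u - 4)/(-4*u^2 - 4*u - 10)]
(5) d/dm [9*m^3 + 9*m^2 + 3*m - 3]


(1) = 24*k^2 + 4*k - 6
(2) = -11.37*b^2 + 10.98*b - 2.38
(3) = 15*j^2 - 10*j + 2
(4) = (-8*u^2 - 38*u + 1)/(4*u^4 + 8*u^3 + 24*u^2 + 20*u + 25)
(5) = 27*m^2 + 18*m + 3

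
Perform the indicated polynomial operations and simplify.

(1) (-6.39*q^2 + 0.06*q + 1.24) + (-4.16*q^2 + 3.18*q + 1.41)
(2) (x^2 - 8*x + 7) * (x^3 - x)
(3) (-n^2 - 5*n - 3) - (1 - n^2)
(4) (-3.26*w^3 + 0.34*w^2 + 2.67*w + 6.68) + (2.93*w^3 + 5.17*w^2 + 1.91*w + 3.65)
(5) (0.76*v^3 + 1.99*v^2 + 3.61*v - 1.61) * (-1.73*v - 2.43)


(1) = -10.55*q^2 + 3.24*q + 2.65
(2) = x^5 - 8*x^4 + 6*x^3 + 8*x^2 - 7*x
(3) = -5*n - 4
(4) = -0.33*w^3 + 5.51*w^2 + 4.58*w + 10.33
(5) = -1.3148*v^4 - 5.2895*v^3 - 11.081*v^2 - 5.987*v + 3.9123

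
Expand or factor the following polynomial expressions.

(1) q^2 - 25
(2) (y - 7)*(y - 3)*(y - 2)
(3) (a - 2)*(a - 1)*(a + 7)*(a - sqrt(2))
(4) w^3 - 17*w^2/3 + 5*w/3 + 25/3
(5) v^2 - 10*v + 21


(1) = (q - 5)*(q + 5)
(2) = y^3 - 12*y^2 + 41*y - 42
(3) = a^4 - sqrt(2)*a^3 + 4*a^3 - 19*a^2 - 4*sqrt(2)*a^2 + 14*a + 19*sqrt(2)*a - 14*sqrt(2)
(4) = (w - 5)*(w - 5/3)*(w + 1)
(5) = (v - 7)*(v - 3)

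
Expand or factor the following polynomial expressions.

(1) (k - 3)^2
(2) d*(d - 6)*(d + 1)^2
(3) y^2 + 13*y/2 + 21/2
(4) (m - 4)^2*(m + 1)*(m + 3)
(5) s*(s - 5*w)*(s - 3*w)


(1) = k^2 - 6*k + 9
(2) = d^4 - 4*d^3 - 11*d^2 - 6*d
(3) = (y + 3)*(y + 7/2)
(4) = m^4 - 4*m^3 - 13*m^2 + 40*m + 48
(5) = s^3 - 8*s^2*w + 15*s*w^2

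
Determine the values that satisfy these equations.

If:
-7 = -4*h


Then:
h = 7/4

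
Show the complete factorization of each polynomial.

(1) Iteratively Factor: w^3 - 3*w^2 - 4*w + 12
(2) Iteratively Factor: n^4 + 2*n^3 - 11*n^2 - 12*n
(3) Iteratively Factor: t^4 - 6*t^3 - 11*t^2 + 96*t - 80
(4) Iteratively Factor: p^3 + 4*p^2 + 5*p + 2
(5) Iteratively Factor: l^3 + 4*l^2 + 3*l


(1) = (w - 3)*(w^2 - 4) = (w - 3)*(w - 2)*(w + 2)
(2) = (n)*(n^3 + 2*n^2 - 11*n - 12) = n*(n - 3)*(n^2 + 5*n + 4) = n*(n - 3)*(n + 4)*(n + 1)
(3) = (t - 1)*(t^3 - 5*t^2 - 16*t + 80) = (t - 1)*(t + 4)*(t^2 - 9*t + 20) = (t - 4)*(t - 1)*(t + 4)*(t - 5)
(4) = (p + 1)*(p^2 + 3*p + 2) = (p + 1)^2*(p + 2)
(5) = (l + 1)*(l^2 + 3*l) = (l + 1)*(l + 3)*(l)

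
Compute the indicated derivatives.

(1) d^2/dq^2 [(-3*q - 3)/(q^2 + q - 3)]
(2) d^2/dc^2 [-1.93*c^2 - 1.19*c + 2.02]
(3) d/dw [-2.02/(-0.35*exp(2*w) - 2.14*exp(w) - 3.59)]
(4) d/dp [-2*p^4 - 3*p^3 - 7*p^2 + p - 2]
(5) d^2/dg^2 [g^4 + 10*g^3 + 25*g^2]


(1) = 6*(-(q + 1)*(2*q + 1)^2 + (3*q + 2)*(q^2 + q - 3))/(q^2 + q - 3)^3
(2) = -3.86000000000000
(3) = (-1.414*exp(w) - 4.3228)*exp(w)/(0.35*exp(2*w) + 2.14*exp(w) + 3.59)^2
(4) = -8*p^3 - 9*p^2 - 14*p + 1
(5) = 12*g^2 + 60*g + 50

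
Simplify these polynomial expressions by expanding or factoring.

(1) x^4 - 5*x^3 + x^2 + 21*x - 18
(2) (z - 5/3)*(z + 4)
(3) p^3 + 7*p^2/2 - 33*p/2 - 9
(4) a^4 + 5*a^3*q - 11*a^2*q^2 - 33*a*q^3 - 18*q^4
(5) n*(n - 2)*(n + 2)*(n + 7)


(1) = (x - 3)^2*(x - 1)*(x + 2)
(2) = z^2 + 7*z/3 - 20/3
(3) = (p - 3)*(p + 1/2)*(p + 6)
(4) = (a - 3*q)*(a + q)^2*(a + 6*q)
(5) = n^4 + 7*n^3 - 4*n^2 - 28*n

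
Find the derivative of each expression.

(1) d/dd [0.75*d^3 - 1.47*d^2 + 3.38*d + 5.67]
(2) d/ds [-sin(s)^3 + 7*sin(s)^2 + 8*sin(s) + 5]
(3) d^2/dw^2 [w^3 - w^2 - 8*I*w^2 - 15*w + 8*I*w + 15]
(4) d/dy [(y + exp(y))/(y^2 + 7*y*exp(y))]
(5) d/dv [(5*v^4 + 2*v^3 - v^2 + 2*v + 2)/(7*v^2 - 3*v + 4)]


(1) = 2.25*d^2 - 2.94*d + 3.38
(2) = (-3*sin(s)^2 + 14*sin(s) + 8)*cos(s)
(3) = 6*w - 2 - 16*I
(4) = (y*(y + 7*exp(y))*(exp(y) + 1) - (y + exp(y))*(7*y*exp(y) + 2*y + 7*exp(y)))/(y^2*(y + 7*exp(y))^2)
(5) = (70*v^5 - 31*v^4 + 68*v^3 + 13*v^2 - 36*v + 14)/(49*v^4 - 42*v^3 + 65*v^2 - 24*v + 16)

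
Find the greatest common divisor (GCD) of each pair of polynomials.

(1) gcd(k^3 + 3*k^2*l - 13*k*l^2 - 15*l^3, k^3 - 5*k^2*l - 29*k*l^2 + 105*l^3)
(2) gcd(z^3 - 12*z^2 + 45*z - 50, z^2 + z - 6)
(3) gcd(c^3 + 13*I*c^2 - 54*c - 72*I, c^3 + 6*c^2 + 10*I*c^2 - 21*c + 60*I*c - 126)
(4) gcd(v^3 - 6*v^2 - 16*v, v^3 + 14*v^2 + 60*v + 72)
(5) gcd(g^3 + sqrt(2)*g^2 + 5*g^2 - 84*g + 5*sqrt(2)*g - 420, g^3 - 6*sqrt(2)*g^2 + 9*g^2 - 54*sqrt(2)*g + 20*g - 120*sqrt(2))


(1) = gcd((k - 3*l)*(k + l)*(k + 5*l), (k - 7*l)*(k - 3*l)*(k + 5*l)) = k^2 + 2*k*l - 15*l^2
(2) = z - 2
(3) = c + 3*I
(4) = gcd(v*(v - 8)*(v + 2), (v + 2)*(v + 6)^2) = v + 2
(5) = gcd((g + 5)*(g - 6*sqrt(2))*(g + 7*sqrt(2)), (g + 4)*(g + 5)*(g - 6*sqrt(2))) = g^2 + g*(5 - 6*sqrt(2)) - 30*sqrt(2)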